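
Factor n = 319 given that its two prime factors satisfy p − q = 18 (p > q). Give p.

29

Since p = q + 18, we have 319 = q(q + 18), so q² + 18q − 319 = 0.
Discriminant: 18² + 4·319 = 324 + 1276 = 1600; √1600 = 40.
q = (−18 + 40)/2 = 11, and p = q + 18 = 29.
Check: 11 · 29 = 319.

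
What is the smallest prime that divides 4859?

43

4859 is odd.
Digit sum 26, not divisible by 3.
Ends in 9: not divisible by 5.
7: 4859 = 7·694 + 1
11: 4859 = 11·441 + 8
13: 4859 = 13·373 + 10
17: 4859 = 17·285 + 14
19: 4859 = 19·255 + 14
23: 4859 = 23·211 + 6
29: 4859 = 29·167 + 16
31: 4859 = 31·156 + 23
37: 4859 = 37·131 + 12
41: 4859 = 41·118 + 21
43: 4859 = 43·113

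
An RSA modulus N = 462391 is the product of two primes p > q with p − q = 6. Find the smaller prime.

677

Since p = q + 6, we have 462391 = q(q + 6), so q² + 6q − 462391 = 0.
Discriminant: 6² + 4·462391 = 36 + 1849564 = 1849600; √1849600 = 1360.
q = (−6 + 1360)/2 = 677, and p = q + 6 = 683.
Check: 677 · 683 = 462391.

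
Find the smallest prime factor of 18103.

43

18103 is odd.
Digit sum 13, not divisible by 3.
Ends in 3: not divisible by 5.
7: 18103 = 7·2586 + 1
11: 18103 = 11·1645 + 8
13: 18103 = 13·1392 + 7
17: 18103 = 17·1064 + 15
19: 18103 = 19·952 + 15
23: 18103 = 23·787 + 2
29: 18103 = 29·624 + 7
31: 18103 = 31·583 + 30
37: 18103 = 37·489 + 10
41: 18103 = 41·441 + 22
43: 18103 = 43·421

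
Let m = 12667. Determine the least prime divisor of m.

53

12667 is odd.
Digit sum 22, not divisible by 3.
Ends in 7: not divisible by 5.
7: 12667 = 7·1809 + 4
11: 12667 = 11·1151 + 6
13: 12667 = 13·974 + 5
17: 12667 = 17·745 + 2
19: 12667 = 19·666 + 13
23: 12667 = 23·550 + 17
29: 12667 = 29·436 + 23
31: 12667 = 31·408 + 19
37: 12667 = 37·342 + 13
41: 12667 = 41·308 + 39
43: 12667 = 43·294 + 25
47: 12667 = 47·269 + 24
53: 12667 = 53·239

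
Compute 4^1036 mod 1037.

545

4^1 ≡ 4 (mod 1037)
4^2 ≡ 4^2 = 16 ≡ 16 (mod 1037)
4^4 ≡ 16^2 = 256 ≡ 256 (mod 1037)
4^8 ≡ 256^2 = 65536 ≡ 205 (mod 1037)
4^16 ≡ 205^2 = 42025 ≡ 545 (mod 1037)
4^32 ≡ 545^2 = 297025 ≡ 443 (mod 1037)
4^64 ≡ 443^2 = 196249 ≡ 256 (mod 1037)
4^128 ≡ 256^2 = 65536 ≡ 205 (mod 1037)
4^256 ≡ 205^2 = 42025 ≡ 545 (mod 1037)
4^512 ≡ 545^2 = 297025 ≡ 443 (mod 1037)
4^1024 ≡ 443^2 = 196249 ≡ 256 (mod 1037)
1036 = 1024 + 8 + 4 in binary powers of 2.
So 4^1036 ≡ 256 · 205 · 256 ≡ 545 (mod 1037).
Since 545 ≠ 1, base 4 is a Fermat witness: 1037 is composite.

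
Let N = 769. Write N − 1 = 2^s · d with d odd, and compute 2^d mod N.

8

769 − 1 = 768 = 2^8 · 3, so d = 3.
2^1 ≡ 2 (mod 769)
2^2 ≡ 2^2 = 4 ≡ 4 (mod 769)
3 = 2 + 1 in binary powers of 2.
So 2^3 ≡ 4 · 2 ≡ 8 (mod 769).
Squaring chain: 8 → 64 → 251 → 712 → 173 → 707 → 768 → 1; reaches −1, so base 2 does not prove 769 composite.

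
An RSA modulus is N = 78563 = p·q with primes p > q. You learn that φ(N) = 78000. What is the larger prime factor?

φ(n) = (p−1)(q−1) = n − (p+q) + 1, so p + q = 78563 − 78000 + 1 = 564.
p and q are the roots of t² − 564t + 78563 = 0.
Discriminant: 564² − 4·78563 = 318096 − 314252 = 3844; √3844 = 62.
q = (564 − 62)/2 = 251, p = (564 + 62)/2 = 313.
Check: 251 · 313 = 78563.

313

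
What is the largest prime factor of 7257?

59

7257 = 3 · 2419
2419 = 41 · 59
59 is prime.
So 7257 = 3 · 41 · 59; the largest prime factor is 59.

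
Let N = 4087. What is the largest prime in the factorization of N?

67

4087 = 61 · 67
67 is prime.
So 4087 = 61 · 67; the largest prime factor is 67.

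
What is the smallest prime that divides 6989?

29

6989 is odd.
Digit sum 32, not divisible by 3.
Ends in 9: not divisible by 5.
7: 6989 = 7·998 + 3
11: 6989 = 11·635 + 4
13: 6989 = 13·537 + 8
17: 6989 = 17·411 + 2
19: 6989 = 19·367 + 16
23: 6989 = 23·303 + 20
29: 6989 = 29·241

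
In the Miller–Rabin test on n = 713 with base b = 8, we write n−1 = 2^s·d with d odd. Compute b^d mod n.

713 − 1 = 712 = 2^3 · 89, so d = 89.
8^1 ≡ 8 (mod 713)
8^2 ≡ 8^2 = 64 ≡ 64 (mod 713)
8^4 ≡ 64^2 = 4096 ≡ 531 (mod 713)
8^8 ≡ 531^2 = 281961 ≡ 326 (mod 713)
8^16 ≡ 326^2 = 106276 ≡ 39 (mod 713)
8^32 ≡ 39^2 = 1521 ≡ 95 (mod 713)
8^64 ≡ 95^2 = 9025 ≡ 469 (mod 713)
89 = 64 + 16 + 8 + 1 in binary powers of 2.
So 8^89 ≡ 469 · 39 · 326 · 8 ≡ 376 (mod 713).
Squaring chain: 376 → 202 → 163; never reaches −1, so base 8 is a Miller–Rabin witness that 713 is composite.

376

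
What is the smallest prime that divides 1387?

1387 is odd.
Digit sum 19, not divisible by 3.
Ends in 7: not divisible by 5.
7: 1387 = 7·198 + 1
11: 1387 = 11·126 + 1
13: 1387 = 13·106 + 9
17: 1387 = 17·81 + 10
19: 1387 = 19·73

19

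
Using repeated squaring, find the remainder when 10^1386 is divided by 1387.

10^1 ≡ 10 (mod 1387)
10^2 ≡ 10^2 = 100 ≡ 100 (mod 1387)
10^4 ≡ 100^2 = 10000 ≡ 291 (mod 1387)
10^8 ≡ 291^2 = 84681 ≡ 74 (mod 1387)
10^16 ≡ 74^2 = 5476 ≡ 1315 (mod 1387)
10^32 ≡ 1315^2 = 1729225 ≡ 1023 (mod 1387)
10^64 ≡ 1023^2 = 1046529 ≡ 731 (mod 1387)
10^128 ≡ 731^2 = 534361 ≡ 366 (mod 1387)
10^256 ≡ 366^2 = 133956 ≡ 804 (mod 1387)
10^512 ≡ 804^2 = 646416 ≡ 74 (mod 1387)
10^1024 ≡ 74^2 = 5476 ≡ 1315 (mod 1387)
1386 = 1024 + 256 + 64 + 32 + 8 + 2 in binary powers of 2.
So 10^1386 ≡ 1315 · 804 · 731 · 1023 · 74 · 100 ≡ 1122 (mod 1387).
Since 1122 ≠ 1, base 10 is a Fermat witness: 1387 is composite.

1122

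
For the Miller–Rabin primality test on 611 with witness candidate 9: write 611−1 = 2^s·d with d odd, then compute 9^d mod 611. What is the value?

341

611 − 1 = 610 = 2^1 · 305, so d = 305.
9^1 ≡ 9 (mod 611)
9^2 ≡ 9^2 = 81 ≡ 81 (mod 611)
9^4 ≡ 81^2 = 6561 ≡ 451 (mod 611)
9^8 ≡ 451^2 = 203401 ≡ 549 (mod 611)
9^16 ≡ 549^2 = 301401 ≡ 178 (mod 611)
9^32 ≡ 178^2 = 31684 ≡ 523 (mod 611)
9^64 ≡ 523^2 = 273529 ≡ 412 (mod 611)
9^128 ≡ 412^2 = 169744 ≡ 497 (mod 611)
9^256 ≡ 497^2 = 247009 ≡ 165 (mod 611)
305 = 256 + 32 + 16 + 1 in binary powers of 2.
So 9^305 ≡ 165 · 523 · 178 · 9 ≡ 341 (mod 611).
Squaring chain: 341; never reaches −1, so base 9 is a Miller–Rabin witness that 611 is composite.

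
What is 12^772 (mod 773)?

1

12^1 ≡ 12 (mod 773)
12^2 ≡ 12^2 = 144 ≡ 144 (mod 773)
12^4 ≡ 144^2 = 20736 ≡ 638 (mod 773)
12^8 ≡ 638^2 = 407044 ≡ 446 (mod 773)
12^16 ≡ 446^2 = 198916 ≡ 255 (mod 773)
12^32 ≡ 255^2 = 65025 ≡ 93 (mod 773)
12^64 ≡ 93^2 = 8649 ≡ 146 (mod 773)
12^128 ≡ 146^2 = 21316 ≡ 445 (mod 773)
12^256 ≡ 445^2 = 198025 ≡ 137 (mod 773)
12^512 ≡ 137^2 = 18769 ≡ 217 (mod 773)
772 = 512 + 256 + 4 in binary powers of 2.
So 12^772 ≡ 217 · 137 · 638 ≡ 1 (mod 773).
Since the result is 1, base 12 gives no evidence that 773 is composite.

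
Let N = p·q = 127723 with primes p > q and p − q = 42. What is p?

379

Since p = q + 42, we have 127723 = q(q + 42), so q² + 42q − 127723 = 0.
Discriminant: 42² + 4·127723 = 1764 + 510892 = 512656; √512656 = 716.
q = (−42 + 716)/2 = 337, and p = q + 42 = 379.
Check: 337 · 379 = 127723.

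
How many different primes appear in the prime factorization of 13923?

4

13923 = 3^2 · 1547
1547 = 7 · 221
221 = 13 · 17
13923 = 3^2 · 7 · 13 · 17, which has 4 distinct prime factors.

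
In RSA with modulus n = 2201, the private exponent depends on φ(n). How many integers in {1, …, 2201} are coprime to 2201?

2100

Factor: 2201 = 31 · 71.
φ(2201) = (31−1) · (71−1) = 30 · 70 = 2100.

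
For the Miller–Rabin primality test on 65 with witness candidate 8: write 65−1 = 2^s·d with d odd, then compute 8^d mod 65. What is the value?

65 − 1 = 64 = 2^6 · 1, so d = 1.
8^1 ≡ 8 (mod 65)
1 = 1 in binary powers of 2.
So 8^1 ≡ 8 ≡ 8 (mod 65).
Squaring chain: 8 → 64 → 1 → 1 → 1 → 1; reaches −1, so base 8 does not prove 65 composite.

8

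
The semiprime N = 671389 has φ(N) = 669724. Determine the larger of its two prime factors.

983

φ(n) = (p−1)(q−1) = n − (p+q) + 1, so p + q = 671389 − 669724 + 1 = 1666.
p and q are the roots of t² − 1666t + 671389 = 0.
Discriminant: 1666² − 4·671389 = 2775556 − 2685556 = 90000; √90000 = 300.
q = (1666 − 300)/2 = 683, p = (1666 + 300)/2 = 983.
Check: 683 · 983 = 671389.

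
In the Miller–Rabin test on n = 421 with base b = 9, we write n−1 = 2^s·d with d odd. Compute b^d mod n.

421 − 1 = 420 = 2^2 · 105, so d = 105.
9^1 ≡ 9 (mod 421)
9^2 ≡ 9^2 = 81 ≡ 81 (mod 421)
9^4 ≡ 81^2 = 6561 ≡ 246 (mod 421)
9^8 ≡ 246^2 = 60516 ≡ 313 (mod 421)
9^16 ≡ 313^2 = 97969 ≡ 297 (mod 421)
9^32 ≡ 297^2 = 88209 ≡ 220 (mod 421)
9^64 ≡ 220^2 = 48400 ≡ 406 (mod 421)
105 = 64 + 32 + 8 + 1 in binary powers of 2.
So 9^105 ≡ 406 · 220 · 313 · 9 ≡ 1 (mod 421).
Since 9^d ≡ 1 (mod 421), base 9 does not prove 421 composite.

1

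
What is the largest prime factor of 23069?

59

23069 = 17 · 1357
1357 = 23 · 59
59 is prime.
So 23069 = 17 · 23 · 59; the largest prime factor is 59.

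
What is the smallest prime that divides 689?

13

689 is odd.
Digit sum 23, not divisible by 3.
Ends in 9: not divisible by 5.
7: 689 = 7·98 + 3
11: 689 = 11·62 + 7
13: 689 = 13·53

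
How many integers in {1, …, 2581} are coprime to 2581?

2464

Factor: 2581 = 29 · 89.
φ(2581) = (29−1) · (89−1) = 28 · 88 = 2464.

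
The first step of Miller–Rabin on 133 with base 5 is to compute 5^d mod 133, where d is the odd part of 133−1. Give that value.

83

133 − 1 = 132 = 2^2 · 33, so d = 33.
5^1 ≡ 5 (mod 133)
5^2 ≡ 5^2 = 25 ≡ 25 (mod 133)
5^4 ≡ 25^2 = 625 ≡ 93 (mod 133)
5^8 ≡ 93^2 = 8649 ≡ 4 (mod 133)
5^16 ≡ 4^2 = 16 ≡ 16 (mod 133)
5^32 ≡ 16^2 = 256 ≡ 123 (mod 133)
33 = 32 + 1 in binary powers of 2.
So 5^33 ≡ 123 · 5 ≡ 83 (mod 133).
Squaring chain: 83 → 106; never reaches −1, so base 5 is a Miller–Rabin witness that 133 is composite.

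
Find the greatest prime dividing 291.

291 = 3 · 97
97 is prime.
So 291 = 3 · 97; the largest prime factor is 97.

97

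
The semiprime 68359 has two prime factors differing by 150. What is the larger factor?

Since p = q + 150, we have 68359 = q(q + 150), so q² + 150q − 68359 = 0.
Discriminant: 150² + 4·68359 = 22500 + 273436 = 295936; √295936 = 544.
q = (−150 + 544)/2 = 197, and p = q + 150 = 347.
Check: 197 · 347 = 68359.

347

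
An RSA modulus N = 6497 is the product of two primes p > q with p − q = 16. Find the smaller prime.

Since p = q + 16, we have 6497 = q(q + 16), so q² + 16q − 6497 = 0.
Discriminant: 16² + 4·6497 = 256 + 25988 = 26244; √26244 = 162.
q = (−16 + 162)/2 = 73, and p = q + 16 = 89.
Check: 73 · 89 = 6497.

73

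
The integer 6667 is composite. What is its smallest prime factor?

6667 is odd.
Digit sum 25, not divisible by 3.
Ends in 7: not divisible by 5.
7: 6667 = 7·952 + 3
11: 6667 = 11·606 + 1
13: 6667 = 13·512 + 11
17: 6667 = 17·392 + 3
19: 6667 = 19·350 + 17
23: 6667 = 23·289 + 20
29: 6667 = 29·229 + 26
31: 6667 = 31·215 + 2
37: 6667 = 37·180 + 7
41: 6667 = 41·162 + 25
43: 6667 = 43·155 + 2
47: 6667 = 47·141 + 40
53: 6667 = 53·125 + 42
59: 6667 = 59·113

59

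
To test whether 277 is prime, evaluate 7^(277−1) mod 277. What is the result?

1

7^1 ≡ 7 (mod 277)
7^2 ≡ 7^2 = 49 ≡ 49 (mod 277)
7^4 ≡ 49^2 = 2401 ≡ 185 (mod 277)
7^8 ≡ 185^2 = 34225 ≡ 154 (mod 277)
7^16 ≡ 154^2 = 23716 ≡ 171 (mod 277)
7^32 ≡ 171^2 = 29241 ≡ 156 (mod 277)
7^64 ≡ 156^2 = 24336 ≡ 237 (mod 277)
7^128 ≡ 237^2 = 56169 ≡ 215 (mod 277)
7^256 ≡ 215^2 = 46225 ≡ 243 (mod 277)
276 = 256 + 16 + 4 in binary powers of 2.
So 7^276 ≡ 243 · 171 · 185 ≡ 1 (mod 277).
Since the result is 1, base 7 gives no evidence that 277 is composite.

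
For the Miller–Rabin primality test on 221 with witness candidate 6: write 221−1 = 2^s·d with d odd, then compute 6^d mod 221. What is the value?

150

221 − 1 = 220 = 2^2 · 55, so d = 55.
6^1 ≡ 6 (mod 221)
6^2 ≡ 6^2 = 36 ≡ 36 (mod 221)
6^4 ≡ 36^2 = 1296 ≡ 191 (mod 221)
6^8 ≡ 191^2 = 36481 ≡ 16 (mod 221)
6^16 ≡ 16^2 = 256 ≡ 35 (mod 221)
6^32 ≡ 35^2 = 1225 ≡ 120 (mod 221)
55 = 32 + 16 + 4 + 2 + 1 in binary powers of 2.
So 6^55 ≡ 120 · 35 · 191 · 36 · 6 ≡ 150 (mod 221).
Squaring chain: 150 → 179; never reaches −1, so base 6 is a Miller–Rabin witness that 221 is composite.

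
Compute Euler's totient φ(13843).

13608

Factor: 13843 = 109 · 127.
φ(13843) = (109−1) · (127−1) = 108 · 126 = 13608.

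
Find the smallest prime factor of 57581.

71

57581 is odd.
Digit sum 26, not divisible by 3.
Ends in 1: not divisible by 5.
7: 57581 = 7·8225 + 6
11: 57581 = 11·5234 + 7
13: 57581 = 13·4429 + 4
17: 57581 = 17·3387 + 2
19: 57581 = 19·3030 + 11
23: 57581 = 23·2503 + 12
29: 57581 = 29·1985 + 16
31: 57581 = 31·1857 + 14
37: 57581 = 37·1556 + 9
41: 57581 = 41·1404 + 17
43: 57581 = 43·1339 + 4
47: 57581 = 47·1225 + 6
53: 57581 = 53·1086 + 23
59: 57581 = 59·975 + 56
61: 57581 = 61·943 + 58
67: 57581 = 67·859 + 28
71: 57581 = 71·811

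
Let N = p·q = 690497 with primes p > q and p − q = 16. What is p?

839

Since p = q + 16, we have 690497 = q(q + 16), so q² + 16q − 690497 = 0.
Discriminant: 16² + 4·690497 = 256 + 2761988 = 2762244; √2762244 = 1662.
q = (−16 + 1662)/2 = 823, and p = q + 16 = 839.
Check: 823 · 839 = 690497.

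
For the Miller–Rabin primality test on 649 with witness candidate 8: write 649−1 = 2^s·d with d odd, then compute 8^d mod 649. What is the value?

649 − 1 = 648 = 2^3 · 81, so d = 81.
8^1 ≡ 8 (mod 649)
8^2 ≡ 8^2 = 64 ≡ 64 (mod 649)
8^4 ≡ 64^2 = 4096 ≡ 202 (mod 649)
8^8 ≡ 202^2 = 40804 ≡ 566 (mod 649)
8^16 ≡ 566^2 = 320356 ≡ 399 (mod 649)
8^32 ≡ 399^2 = 159201 ≡ 196 (mod 649)
8^64 ≡ 196^2 = 38416 ≡ 125 (mod 649)
81 = 64 + 16 + 1 in binary powers of 2.
So 8^81 ≡ 125 · 399 · 8 ≡ 514 (mod 649).
Squaring chain: 514 → 53 → 213; never reaches −1, so base 8 is a Miller–Rabin witness that 649 is composite.

514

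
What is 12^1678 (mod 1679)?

653

12^1 ≡ 12 (mod 1679)
12^2 ≡ 12^2 = 144 ≡ 144 (mod 1679)
12^4 ≡ 144^2 = 20736 ≡ 588 (mod 1679)
12^8 ≡ 588^2 = 345744 ≡ 1549 (mod 1679)
12^16 ≡ 1549^2 = 2399401 ≡ 110 (mod 1679)
12^32 ≡ 110^2 = 12100 ≡ 347 (mod 1679)
12^64 ≡ 347^2 = 120409 ≡ 1200 (mod 1679)
12^128 ≡ 1200^2 = 1440000 ≡ 1097 (mod 1679)
12^256 ≡ 1097^2 = 1203409 ≡ 1245 (mod 1679)
12^512 ≡ 1245^2 = 1550025 ≡ 308 (mod 1679)
12^1024 ≡ 308^2 = 94864 ≡ 840 (mod 1679)
1678 = 1024 + 512 + 128 + 8 + 4 + 2 in binary powers of 2.
So 12^1678 ≡ 840 · 308 · 1097 · 1549 · 588 · 144 ≡ 653 (mod 1679).
Since 653 ≠ 1, base 12 is a Fermat witness: 1679 is composite.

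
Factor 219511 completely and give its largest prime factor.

219511 = 31 · 7081
7081 = 73 · 97
97 is prime.
So 219511 = 31 · 73 · 97; the largest prime factor is 97.

97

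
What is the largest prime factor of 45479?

45479 = 7 · 6497
6497 = 73 · 89
89 is prime.
So 45479 = 7 · 73 · 89; the largest prime factor is 89.

89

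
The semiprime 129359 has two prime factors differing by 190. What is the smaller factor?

Since p = q + 190, we have 129359 = q(q + 190), so q² + 190q − 129359 = 0.
Discriminant: 190² + 4·129359 = 36100 + 517436 = 553536; √553536 = 744.
q = (−190 + 744)/2 = 277, and p = q + 190 = 467.
Check: 277 · 467 = 129359.

277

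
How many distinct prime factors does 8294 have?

4

8294 = 2 · 4147
4147 = 11 · 377
377 = 13 · 29
8294 = 2 · 11 · 13 · 29, which has 4 distinct prime factors.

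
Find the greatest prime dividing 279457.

97

279457 = 43 · 6499
6499 = 67 · 97
97 is prime.
So 279457 = 43 · 67 · 97; the largest prime factor is 97.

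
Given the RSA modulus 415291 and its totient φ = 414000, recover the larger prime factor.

φ(n) = (p−1)(q−1) = n − (p+q) + 1, so p + q = 415291 − 414000 + 1 = 1292.
p and q are the roots of t² − 1292t + 415291 = 0.
Discriminant: 1292² − 4·415291 = 1669264 − 1661164 = 8100; √8100 = 90.
q = (1292 − 90)/2 = 601, p = (1292 + 90)/2 = 691.
Check: 601 · 691 = 415291.

691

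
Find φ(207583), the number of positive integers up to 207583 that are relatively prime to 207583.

Factor: 207583 = 41 · 61 · 83.
φ(207583) = (41−1) · (61−1) · (83−1) = 40 · 60 · 82 = 196800.

196800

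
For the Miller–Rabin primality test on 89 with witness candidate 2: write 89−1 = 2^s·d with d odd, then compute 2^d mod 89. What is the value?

1

89 − 1 = 88 = 2^3 · 11, so d = 11.
2^1 ≡ 2 (mod 89)
2^2 ≡ 2^2 = 4 ≡ 4 (mod 89)
2^4 ≡ 4^2 = 16 ≡ 16 (mod 89)
2^8 ≡ 16^2 = 256 ≡ 78 (mod 89)
11 = 8 + 2 + 1 in binary powers of 2.
So 2^11 ≡ 78 · 4 · 2 ≡ 1 (mod 89).
Since 2^d ≡ 1 (mod 89), base 2 does not prove 89 composite.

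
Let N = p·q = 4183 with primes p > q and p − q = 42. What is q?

47

Since p = q + 42, we have 4183 = q(q + 42), so q² + 42q − 4183 = 0.
Discriminant: 42² + 4·4183 = 1764 + 16732 = 18496; √18496 = 136.
q = (−42 + 136)/2 = 47, and p = q + 42 = 89.
Check: 47 · 89 = 4183.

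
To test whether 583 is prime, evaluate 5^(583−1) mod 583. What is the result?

5^1 ≡ 5 (mod 583)
5^2 ≡ 5^2 = 25 ≡ 25 (mod 583)
5^4 ≡ 25^2 = 625 ≡ 42 (mod 583)
5^8 ≡ 42^2 = 1764 ≡ 15 (mod 583)
5^16 ≡ 15^2 = 225 ≡ 225 (mod 583)
5^32 ≡ 225^2 = 50625 ≡ 487 (mod 583)
5^64 ≡ 487^2 = 237169 ≡ 471 (mod 583)
5^128 ≡ 471^2 = 221841 ≡ 301 (mod 583)
5^256 ≡ 301^2 = 90601 ≡ 236 (mod 583)
5^512 ≡ 236^2 = 55696 ≡ 311 (mod 583)
582 = 512 + 64 + 4 + 2 in binary powers of 2.
So 5^582 ≡ 311 · 471 · 42 · 25 ≡ 322 (mod 583).
Since 322 ≠ 1, base 5 is a Fermat witness: 583 is composite.

322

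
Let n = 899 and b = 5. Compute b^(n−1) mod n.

5^1 ≡ 5 (mod 899)
5^2 ≡ 5^2 = 25 ≡ 25 (mod 899)
5^4 ≡ 25^2 = 625 ≡ 625 (mod 899)
5^8 ≡ 625^2 = 390625 ≡ 459 (mod 899)
5^16 ≡ 459^2 = 210681 ≡ 315 (mod 899)
5^32 ≡ 315^2 = 99225 ≡ 335 (mod 899)
5^64 ≡ 335^2 = 112225 ≡ 749 (mod 899)
5^128 ≡ 749^2 = 561001 ≡ 25 (mod 899)
5^256 ≡ 25^2 = 625 ≡ 625 (mod 899)
5^512 ≡ 625^2 = 390625 ≡ 459 (mod 899)
898 = 512 + 256 + 128 + 2 in binary powers of 2.
So 5^898 ≡ 459 · 625 · 25 · 25 ≡ 315 (mod 899).
Since 315 ≠ 1, base 5 is a Fermat witness: 899 is composite.

315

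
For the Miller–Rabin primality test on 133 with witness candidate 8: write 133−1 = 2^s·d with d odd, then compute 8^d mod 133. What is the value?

113

133 − 1 = 132 = 2^2 · 33, so d = 33.
8^1 ≡ 8 (mod 133)
8^2 ≡ 8^2 = 64 ≡ 64 (mod 133)
8^4 ≡ 64^2 = 4096 ≡ 106 (mod 133)
8^8 ≡ 106^2 = 11236 ≡ 64 (mod 133)
8^16 ≡ 64^2 = 4096 ≡ 106 (mod 133)
8^32 ≡ 106^2 = 11236 ≡ 64 (mod 133)
33 = 32 + 1 in binary powers of 2.
So 8^33 ≡ 64 · 8 ≡ 113 (mod 133).
Squaring chain: 113 → 1; never reaches −1, so base 8 is a Miller–Rabin witness that 133 is composite.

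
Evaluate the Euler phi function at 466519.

Factor: 466519 = 31 · 101 · 149.
φ(466519) = (31−1) · (101−1) · (149−1) = 30 · 100 · 148 = 444000.

444000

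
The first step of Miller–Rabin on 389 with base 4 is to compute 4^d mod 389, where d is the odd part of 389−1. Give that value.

388

389 − 1 = 388 = 2^2 · 97, so d = 97.
4^1 ≡ 4 (mod 389)
4^2 ≡ 4^2 = 16 ≡ 16 (mod 389)
4^4 ≡ 16^2 = 256 ≡ 256 (mod 389)
4^8 ≡ 256^2 = 65536 ≡ 184 (mod 389)
4^16 ≡ 184^2 = 33856 ≡ 13 (mod 389)
4^32 ≡ 13^2 = 169 ≡ 169 (mod 389)
4^64 ≡ 169^2 = 28561 ≡ 164 (mod 389)
97 = 64 + 32 + 1 in binary powers of 2.
So 4^97 ≡ 164 · 169 · 4 ≡ 388 (mod 389).
Since 4^d ≡ 388 (mod 389), base 4 does not prove 389 composite.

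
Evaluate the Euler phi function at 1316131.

1279200

Factor: 1316131 = 83 · 101 · 157.
φ(1316131) = (83−1) · (101−1) · (157−1) = 82 · 100 · 156 = 1279200.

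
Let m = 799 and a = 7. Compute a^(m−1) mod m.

773

7^1 ≡ 7 (mod 799)
7^2 ≡ 7^2 = 49 ≡ 49 (mod 799)
7^4 ≡ 49^2 = 2401 ≡ 4 (mod 799)
7^8 ≡ 4^2 = 16 ≡ 16 (mod 799)
7^16 ≡ 16^2 = 256 ≡ 256 (mod 799)
7^32 ≡ 256^2 = 65536 ≡ 18 (mod 799)
7^64 ≡ 18^2 = 324 ≡ 324 (mod 799)
7^128 ≡ 324^2 = 104976 ≡ 307 (mod 799)
7^256 ≡ 307^2 = 94249 ≡ 766 (mod 799)
7^512 ≡ 766^2 = 586756 ≡ 290 (mod 799)
798 = 512 + 256 + 16 + 8 + 4 + 2 in binary powers of 2.
So 7^798 ≡ 290 · 766 · 256 · 16 · 4 · 49 ≡ 773 (mod 799).
Since 773 ≠ 1, base 7 is a Fermat witness: 799 is composite.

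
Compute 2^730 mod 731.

2^1 ≡ 2 (mod 731)
2^2 ≡ 2^2 = 4 ≡ 4 (mod 731)
2^4 ≡ 4^2 = 16 ≡ 16 (mod 731)
2^8 ≡ 16^2 = 256 ≡ 256 (mod 731)
2^16 ≡ 256^2 = 65536 ≡ 477 (mod 731)
2^32 ≡ 477^2 = 227529 ≡ 188 (mod 731)
2^64 ≡ 188^2 = 35344 ≡ 256 (mod 731)
2^128 ≡ 256^2 = 65536 ≡ 477 (mod 731)
2^256 ≡ 477^2 = 227529 ≡ 188 (mod 731)
2^512 ≡ 188^2 = 35344 ≡ 256 (mod 731)
730 = 512 + 128 + 64 + 16 + 8 + 2 in binary powers of 2.
So 2^730 ≡ 256 · 477 · 256 · 477 · 256 · 4 ≡ 4 (mod 731).
Since 4 ≠ 1, base 2 is a Fermat witness: 731 is composite.

4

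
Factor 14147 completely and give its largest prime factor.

14147 = 7 · 2021
2021 = 43 · 47
47 is prime.
So 14147 = 7 · 43 · 47; the largest prime factor is 47.

47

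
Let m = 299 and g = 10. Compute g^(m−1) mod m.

10^1 ≡ 10 (mod 299)
10^2 ≡ 10^2 = 100 ≡ 100 (mod 299)
10^4 ≡ 100^2 = 10000 ≡ 133 (mod 299)
10^8 ≡ 133^2 = 17689 ≡ 48 (mod 299)
10^16 ≡ 48^2 = 2304 ≡ 211 (mod 299)
10^32 ≡ 211^2 = 44521 ≡ 269 (mod 299)
10^64 ≡ 269^2 = 72361 ≡ 3 (mod 299)
10^128 ≡ 3^2 = 9 ≡ 9 (mod 299)
10^256 ≡ 9^2 = 81 ≡ 81 (mod 299)
298 = 256 + 32 + 8 + 2 in binary powers of 2.
So 10^298 ≡ 81 · 269 · 48 · 100 ≡ 289 (mod 299).
Since 289 ≠ 1, base 10 is a Fermat witness: 299 is composite.

289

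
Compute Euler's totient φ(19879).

19584

Factor: 19879 = 103 · 193.
φ(19879) = (103−1) · (193−1) = 102 · 192 = 19584.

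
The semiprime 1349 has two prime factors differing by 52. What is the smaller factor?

19

Since p = q + 52, we have 1349 = q(q + 52), so q² + 52q − 1349 = 0.
Discriminant: 52² + 4·1349 = 2704 + 5396 = 8100; √8100 = 90.
q = (−52 + 90)/2 = 19, and p = q + 52 = 71.
Check: 19 · 71 = 1349.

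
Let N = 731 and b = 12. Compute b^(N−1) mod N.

196

12^1 ≡ 12 (mod 731)
12^2 ≡ 12^2 = 144 ≡ 144 (mod 731)
12^4 ≡ 144^2 = 20736 ≡ 268 (mod 731)
12^8 ≡ 268^2 = 71824 ≡ 186 (mod 731)
12^16 ≡ 186^2 = 34596 ≡ 239 (mod 731)
12^32 ≡ 239^2 = 57121 ≡ 103 (mod 731)
12^64 ≡ 103^2 = 10609 ≡ 375 (mod 731)
12^128 ≡ 375^2 = 140625 ≡ 273 (mod 731)
12^256 ≡ 273^2 = 74529 ≡ 698 (mod 731)
12^512 ≡ 698^2 = 487204 ≡ 358 (mod 731)
730 = 512 + 128 + 64 + 16 + 8 + 2 in binary powers of 2.
So 12^730 ≡ 358 · 273 · 375 · 239 · 186 · 144 ≡ 196 (mod 731).
Since 196 ≠ 1, base 12 is a Fermat witness: 731 is composite.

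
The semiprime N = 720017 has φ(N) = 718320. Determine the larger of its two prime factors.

φ(n) = (p−1)(q−1) = n − (p+q) + 1, so p + q = 720017 − 718320 + 1 = 1698.
p and q are the roots of t² − 1698t + 720017 = 0.
Discriminant: 1698² − 4·720017 = 2883204 − 2880068 = 3136; √3136 = 56.
q = (1698 − 56)/2 = 821, p = (1698 + 56)/2 = 877.
Check: 821 · 877 = 720017.

877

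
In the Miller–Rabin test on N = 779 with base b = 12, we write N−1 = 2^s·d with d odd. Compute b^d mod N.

779 − 1 = 778 = 2^1 · 389, so d = 389.
12^1 ≡ 12 (mod 779)
12^2 ≡ 12^2 = 144 ≡ 144 (mod 779)
12^4 ≡ 144^2 = 20736 ≡ 482 (mod 779)
12^8 ≡ 482^2 = 232324 ≡ 182 (mod 779)
12^16 ≡ 182^2 = 33124 ≡ 406 (mod 779)
12^32 ≡ 406^2 = 164836 ≡ 467 (mod 779)
12^64 ≡ 467^2 = 218089 ≡ 748 (mod 779)
12^128 ≡ 748^2 = 559504 ≡ 182 (mod 779)
12^256 ≡ 182^2 = 33124 ≡ 406 (mod 779)
389 = 256 + 128 + 4 + 1 in binary powers of 2.
So 12^389 ≡ 406 · 182 · 482 · 12 ≡ 768 (mod 779).
Squaring chain: 768; never reaches −1, so base 12 is a Miller–Rabin witness that 779 is composite.

768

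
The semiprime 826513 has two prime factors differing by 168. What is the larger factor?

Since p = q + 168, we have 826513 = q(q + 168), so q² + 168q − 826513 = 0.
Discriminant: 168² + 4·826513 = 28224 + 3306052 = 3334276; √3334276 = 1826.
q = (−168 + 1826)/2 = 829, and p = q + 168 = 997.
Check: 829 · 997 = 826513.

997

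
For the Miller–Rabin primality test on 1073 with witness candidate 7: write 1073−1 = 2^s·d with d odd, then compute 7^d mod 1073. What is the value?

255

1073 − 1 = 1072 = 2^4 · 67, so d = 67.
7^1 ≡ 7 (mod 1073)
7^2 ≡ 7^2 = 49 ≡ 49 (mod 1073)
7^4 ≡ 49^2 = 2401 ≡ 255 (mod 1073)
7^8 ≡ 255^2 = 65025 ≡ 645 (mod 1073)
7^16 ≡ 645^2 = 416025 ≡ 774 (mod 1073)
7^32 ≡ 774^2 = 599076 ≡ 342 (mod 1073)
7^64 ≡ 342^2 = 116964 ≡ 7 (mod 1073)
67 = 64 + 2 + 1 in binary powers of 2.
So 7^67 ≡ 7 · 49 · 7 ≡ 255 (mod 1073).
Squaring chain: 255 → 645 → 774 → 342; never reaches −1, so base 7 is a Miller–Rabin witness that 1073 is composite.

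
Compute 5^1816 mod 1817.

5^1 ≡ 5 (mod 1817)
5^2 ≡ 5^2 = 25 ≡ 25 (mod 1817)
5^4 ≡ 25^2 = 625 ≡ 625 (mod 1817)
5^8 ≡ 625^2 = 390625 ≡ 1787 (mod 1817)
5^16 ≡ 1787^2 = 3193369 ≡ 900 (mod 1817)
5^32 ≡ 900^2 = 810000 ≡ 1435 (mod 1817)
5^64 ≡ 1435^2 = 2059225 ≡ 564 (mod 1817)
5^128 ≡ 564^2 = 318096 ≡ 121 (mod 1817)
5^256 ≡ 121^2 = 14641 ≡ 105 (mod 1817)
5^512 ≡ 105^2 = 11025 ≡ 123 (mod 1817)
5^1024 ≡ 123^2 = 15129 ≡ 593 (mod 1817)
1816 = 1024 + 512 + 256 + 16 + 8 in binary powers of 2.
So 5^1816 ≡ 593 · 123 · 105 · 900 · 1787 ≡ 1053 (mod 1817).
Since 1053 ≠ 1, base 5 is a Fermat witness: 1817 is composite.

1053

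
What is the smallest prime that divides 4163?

23

4163 is odd.
Digit sum 14, not divisible by 3.
Ends in 3: not divisible by 5.
7: 4163 = 7·594 + 5
11: 4163 = 11·378 + 5
13: 4163 = 13·320 + 3
17: 4163 = 17·244 + 15
19: 4163 = 19·219 + 2
23: 4163 = 23·181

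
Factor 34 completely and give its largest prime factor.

17

34 = 2 · 17
17 is prime.
So 34 = 2 · 17; the largest prime factor is 17.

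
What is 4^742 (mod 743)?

4^1 ≡ 4 (mod 743)
4^2 ≡ 4^2 = 16 ≡ 16 (mod 743)
4^4 ≡ 16^2 = 256 ≡ 256 (mod 743)
4^8 ≡ 256^2 = 65536 ≡ 152 (mod 743)
4^16 ≡ 152^2 = 23104 ≡ 71 (mod 743)
4^32 ≡ 71^2 = 5041 ≡ 583 (mod 743)
4^64 ≡ 583^2 = 339889 ≡ 338 (mod 743)
4^128 ≡ 338^2 = 114244 ≡ 565 (mod 743)
4^256 ≡ 565^2 = 319225 ≡ 478 (mod 743)
4^512 ≡ 478^2 = 228484 ≡ 383 (mod 743)
742 = 512 + 128 + 64 + 32 + 4 + 2 in binary powers of 2.
So 4^742 ≡ 383 · 565 · 338 · 583 · 256 · 16 ≡ 1 (mod 743).
Since the result is 1, base 4 gives no evidence that 743 is composite.

1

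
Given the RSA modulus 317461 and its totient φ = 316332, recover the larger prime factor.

607

φ(n) = (p−1)(q−1) = n − (p+q) + 1, so p + q = 317461 − 316332 + 1 = 1130.
p and q are the roots of t² − 1130t + 317461 = 0.
Discriminant: 1130² − 4·317461 = 1276900 − 1269844 = 7056; √7056 = 84.
q = (1130 − 84)/2 = 523, p = (1130 + 84)/2 = 607.
Check: 523 · 607 = 317461.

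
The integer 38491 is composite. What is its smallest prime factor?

38491 is odd.
Digit sum 25, not divisible by 3.
Ends in 1: not divisible by 5.
7: 38491 = 7·5498 + 5
11: 38491 = 11·3499 + 2
13: 38491 = 13·2960 + 11
17: 38491 = 17·2264 + 3
19: 38491 = 19·2025 + 16
23: 38491 = 23·1673 + 12
29: 38491 = 29·1327 + 8
31: 38491 = 31·1241 + 20
37: 38491 = 37·1040 + 11
41: 38491 = 41·938 + 33
43: 38491 = 43·895 + 6
47: 38491 = 47·818 + 45
53: 38491 = 53·726 + 13
59: 38491 = 59·652 + 23
61: 38491 = 61·631

61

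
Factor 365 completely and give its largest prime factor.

365 = 5 · 73
73 is prime.
So 365 = 5 · 73; the largest prime factor is 73.

73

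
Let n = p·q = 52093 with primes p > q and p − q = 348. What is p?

461

Since p = q + 348, we have 52093 = q(q + 348), so q² + 348q − 52093 = 0.
Discriminant: 348² + 4·52093 = 121104 + 208372 = 329476; √329476 = 574.
q = (−348 + 574)/2 = 113, and p = q + 348 = 461.
Check: 113 · 461 = 52093.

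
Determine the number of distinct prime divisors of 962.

962 = 2 · 481
481 = 13 · 37
962 = 2 · 13 · 37, which has 3 distinct prime factors.

3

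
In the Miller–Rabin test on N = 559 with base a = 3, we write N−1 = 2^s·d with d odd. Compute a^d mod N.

131

559 − 1 = 558 = 2^1 · 279, so d = 279.
3^1 ≡ 3 (mod 559)
3^2 ≡ 3^2 = 9 ≡ 9 (mod 559)
3^4 ≡ 9^2 = 81 ≡ 81 (mod 559)
3^8 ≡ 81^2 = 6561 ≡ 412 (mod 559)
3^16 ≡ 412^2 = 169744 ≡ 367 (mod 559)
3^32 ≡ 367^2 = 134689 ≡ 529 (mod 559)
3^64 ≡ 529^2 = 279841 ≡ 341 (mod 559)
3^128 ≡ 341^2 = 116281 ≡ 9 (mod 559)
3^256 ≡ 9^2 = 81 ≡ 81 (mod 559)
279 = 256 + 16 + 4 + 2 + 1 in binary powers of 2.
So 3^279 ≡ 81 · 367 · 81 · 9 · 3 ≡ 131 (mod 559).
Squaring chain: 131; never reaches −1, so base 3 is a Miller–Rabin witness that 559 is composite.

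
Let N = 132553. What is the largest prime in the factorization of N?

132553 = 41 · 3233
3233 = 53 · 61
61 is prime.
So 132553 = 41 · 53 · 61; the largest prime factor is 61.

61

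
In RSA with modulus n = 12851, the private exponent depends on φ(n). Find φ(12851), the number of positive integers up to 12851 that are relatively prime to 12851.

Factor: 12851 = 71 · 181.
φ(12851) = (71−1) · (181−1) = 70 · 180 = 12600.

12600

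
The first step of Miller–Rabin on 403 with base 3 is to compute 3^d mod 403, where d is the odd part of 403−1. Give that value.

170

403 − 1 = 402 = 2^1 · 201, so d = 201.
3^1 ≡ 3 (mod 403)
3^2 ≡ 3^2 = 9 ≡ 9 (mod 403)
3^4 ≡ 9^2 = 81 ≡ 81 (mod 403)
3^8 ≡ 81^2 = 6561 ≡ 113 (mod 403)
3^16 ≡ 113^2 = 12769 ≡ 276 (mod 403)
3^32 ≡ 276^2 = 76176 ≡ 9 (mod 403)
3^64 ≡ 9^2 = 81 ≡ 81 (mod 403)
3^128 ≡ 81^2 = 6561 ≡ 113 (mod 403)
201 = 128 + 64 + 8 + 1 in binary powers of 2.
So 3^201 ≡ 113 · 81 · 113 · 3 ≡ 170 (mod 403).
Squaring chain: 170; never reaches −1, so base 3 is a Miller–Rabin witness that 403 is composite.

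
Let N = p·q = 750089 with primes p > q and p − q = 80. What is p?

907

Since p = q + 80, we have 750089 = q(q + 80), so q² + 80q − 750089 = 0.
Discriminant: 80² + 4·750089 = 6400 + 3000356 = 3006756; √3006756 = 1734.
q = (−80 + 1734)/2 = 827, and p = q + 80 = 907.
Check: 827 · 907 = 750089.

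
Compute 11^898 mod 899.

382

11^1 ≡ 11 (mod 899)
11^2 ≡ 11^2 = 121 ≡ 121 (mod 899)
11^4 ≡ 121^2 = 14641 ≡ 257 (mod 899)
11^8 ≡ 257^2 = 66049 ≡ 422 (mod 899)
11^16 ≡ 422^2 = 178084 ≡ 82 (mod 899)
11^32 ≡ 82^2 = 6724 ≡ 431 (mod 899)
11^64 ≡ 431^2 = 185761 ≡ 567 (mod 899)
11^128 ≡ 567^2 = 321489 ≡ 546 (mod 899)
11^256 ≡ 546^2 = 298116 ≡ 547 (mod 899)
11^512 ≡ 547^2 = 299209 ≡ 741 (mod 899)
898 = 512 + 256 + 128 + 2 in binary powers of 2.
So 11^898 ≡ 741 · 547 · 546 · 121 ≡ 382 (mod 899).
Since 382 ≠ 1, base 11 is a Fermat witness: 899 is composite.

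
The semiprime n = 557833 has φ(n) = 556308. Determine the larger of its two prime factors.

919

φ(n) = (p−1)(q−1) = n − (p+q) + 1, so p + q = 557833 − 556308 + 1 = 1526.
p and q are the roots of t² − 1526t + 557833 = 0.
Discriminant: 1526² − 4·557833 = 2328676 − 2231332 = 97344; √97344 = 312.
q = (1526 − 312)/2 = 607, p = (1526 + 312)/2 = 919.
Check: 607 · 919 = 557833.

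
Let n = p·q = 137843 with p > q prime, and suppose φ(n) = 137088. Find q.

307

φ(n) = (p−1)(q−1) = n − (p+q) + 1, so p + q = 137843 − 137088 + 1 = 756.
p and q are the roots of t² − 756t + 137843 = 0.
Discriminant: 756² − 4·137843 = 571536 − 551372 = 20164; √20164 = 142.
q = (756 − 142)/2 = 307, p = (756 + 142)/2 = 449.
Check: 307 · 449 = 137843.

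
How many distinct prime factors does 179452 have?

179452 = 2^2 · 44863
44863 = 7 · 6409
6409 = 13 · 493
493 = 17 · 29
179452 = 2^2 · 7 · 13 · 17 · 29, which has 5 distinct prime factors.

5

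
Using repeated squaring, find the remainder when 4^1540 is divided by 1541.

4^1 ≡ 4 (mod 1541)
4^2 ≡ 4^2 = 16 ≡ 16 (mod 1541)
4^4 ≡ 16^2 = 256 ≡ 256 (mod 1541)
4^8 ≡ 256^2 = 65536 ≡ 814 (mod 1541)
4^16 ≡ 814^2 = 662596 ≡ 1507 (mod 1541)
4^32 ≡ 1507^2 = 2271049 ≡ 1156 (mod 1541)
4^64 ≡ 1156^2 = 1336336 ≡ 289 (mod 1541)
4^128 ≡ 289^2 = 83521 ≡ 307 (mod 1541)
4^256 ≡ 307^2 = 94249 ≡ 248 (mod 1541)
4^512 ≡ 248^2 = 61504 ≡ 1405 (mod 1541)
4^1024 ≡ 1405^2 = 1974025 ≡ 4 (mod 1541)
1540 = 1024 + 512 + 4 in binary powers of 2.
So 4^1540 ≡ 4 · 1405 · 256 ≡ 967 (mod 1541).
Since 967 ≠ 1, base 4 is a Fermat witness: 1541 is composite.

967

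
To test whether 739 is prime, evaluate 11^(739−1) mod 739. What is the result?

1

11^1 ≡ 11 (mod 739)
11^2 ≡ 11^2 = 121 ≡ 121 (mod 739)
11^4 ≡ 121^2 = 14641 ≡ 600 (mod 739)
11^8 ≡ 600^2 = 360000 ≡ 107 (mod 739)
11^16 ≡ 107^2 = 11449 ≡ 364 (mod 739)
11^32 ≡ 364^2 = 132496 ≡ 215 (mod 739)
11^64 ≡ 215^2 = 46225 ≡ 407 (mod 739)
11^128 ≡ 407^2 = 165649 ≡ 113 (mod 739)
11^256 ≡ 113^2 = 12769 ≡ 206 (mod 739)
11^512 ≡ 206^2 = 42436 ≡ 313 (mod 739)
738 = 512 + 128 + 64 + 32 + 2 in binary powers of 2.
So 11^738 ≡ 313 · 113 · 407 · 215 · 121 ≡ 1 (mod 739).
Since the result is 1, base 11 gives no evidence that 739 is composite.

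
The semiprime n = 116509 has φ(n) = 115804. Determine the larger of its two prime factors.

φ(n) = (p−1)(q−1) = n − (p+q) + 1, so p + q = 116509 − 115804 + 1 = 706.
p and q are the roots of t² − 706t + 116509 = 0.
Discriminant: 706² − 4·116509 = 498436 − 466036 = 32400; √32400 = 180.
q = (706 − 180)/2 = 263, p = (706 + 180)/2 = 443.
Check: 263 · 443 = 116509.

443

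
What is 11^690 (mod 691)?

11^1 ≡ 11 (mod 691)
11^2 ≡ 11^2 = 121 ≡ 121 (mod 691)
11^4 ≡ 121^2 = 14641 ≡ 130 (mod 691)
11^8 ≡ 130^2 = 16900 ≡ 316 (mod 691)
11^16 ≡ 316^2 = 99856 ≡ 352 (mod 691)
11^32 ≡ 352^2 = 123904 ≡ 215 (mod 691)
11^64 ≡ 215^2 = 46225 ≡ 619 (mod 691)
11^128 ≡ 619^2 = 383161 ≡ 347 (mod 691)
11^256 ≡ 347^2 = 120409 ≡ 175 (mod 691)
11^512 ≡ 175^2 = 30625 ≡ 221 (mod 691)
690 = 512 + 128 + 32 + 16 + 2 in binary powers of 2.
So 11^690 ≡ 221 · 347 · 215 · 352 · 121 ≡ 1 (mod 691).
Since the result is 1, base 11 gives no evidence that 691 is composite.

1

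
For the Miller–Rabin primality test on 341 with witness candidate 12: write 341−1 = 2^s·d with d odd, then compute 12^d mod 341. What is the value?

341 − 1 = 340 = 2^2 · 85, so d = 85.
12^1 ≡ 12 (mod 341)
12^2 ≡ 12^2 = 144 ≡ 144 (mod 341)
12^4 ≡ 144^2 = 20736 ≡ 276 (mod 341)
12^8 ≡ 276^2 = 76176 ≡ 133 (mod 341)
12^16 ≡ 133^2 = 17689 ≡ 298 (mod 341)
12^32 ≡ 298^2 = 88804 ≡ 144 (mod 341)
12^64 ≡ 144^2 = 20736 ≡ 276 (mod 341)
85 = 64 + 16 + 4 + 1 in binary powers of 2.
So 12^85 ≡ 276 · 298 · 276 · 12 ≡ 254 (mod 341).
Squaring chain: 254 → 67; never reaches −1, so base 12 is a Miller–Rabin witness that 341 is composite.

254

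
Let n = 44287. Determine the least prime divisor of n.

67

44287 is odd.
Digit sum 25, not divisible by 3.
Ends in 7: not divisible by 5.
7: 44287 = 7·6326 + 5
11: 44287 = 11·4026 + 1
13: 44287 = 13·3406 + 9
17: 44287 = 17·2605 + 2
19: 44287 = 19·2330 + 17
23: 44287 = 23·1925 + 12
29: 44287 = 29·1527 + 4
31: 44287 = 31·1428 + 19
37: 44287 = 37·1196 + 35
41: 44287 = 41·1080 + 7
43: 44287 = 43·1029 + 40
47: 44287 = 47·942 + 13
53: 44287 = 53·835 + 32
59: 44287 = 59·750 + 37
61: 44287 = 61·726 + 1
67: 44287 = 67·661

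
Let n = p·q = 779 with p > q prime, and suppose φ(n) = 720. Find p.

41

φ(n) = (p−1)(q−1) = n − (p+q) + 1, so p + q = 779 − 720 + 1 = 60.
p and q are the roots of t² − 60t + 779 = 0.
Discriminant: 60² − 4·779 = 3600 − 3116 = 484; √484 = 22.
q = (60 − 22)/2 = 19, p = (60 + 22)/2 = 41.
Check: 19 · 41 = 779.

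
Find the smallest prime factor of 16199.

16199 is odd.
Digit sum 26, not divisible by 3.
Ends in 9: not divisible by 5.
7: 16199 = 7·2314 + 1
11: 16199 = 11·1472 + 7
13: 16199 = 13·1246 + 1
17: 16199 = 17·952 + 15
19: 16199 = 19·852 + 11
23: 16199 = 23·704 + 7
29: 16199 = 29·558 + 17
31: 16199 = 31·522 + 17
37: 16199 = 37·437 + 30
41: 16199 = 41·395 + 4
43: 16199 = 43·376 + 31
47: 16199 = 47·344 + 31
53: 16199 = 53·305 + 34
59: 16199 = 59·274 + 33
61: 16199 = 61·265 + 34
67: 16199 = 67·241 + 52
71: 16199 = 71·228 + 11
73: 16199 = 73·221 + 66
79: 16199 = 79·205 + 4
83: 16199 = 83·195 + 14
89: 16199 = 89·182 + 1
97: 16199 = 97·167

97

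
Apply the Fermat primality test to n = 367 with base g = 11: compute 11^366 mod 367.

1

11^1 ≡ 11 (mod 367)
11^2 ≡ 11^2 = 121 ≡ 121 (mod 367)
11^4 ≡ 121^2 = 14641 ≡ 328 (mod 367)
11^8 ≡ 328^2 = 107584 ≡ 53 (mod 367)
11^16 ≡ 53^2 = 2809 ≡ 240 (mod 367)
11^32 ≡ 240^2 = 57600 ≡ 348 (mod 367)
11^64 ≡ 348^2 = 121104 ≡ 361 (mod 367)
11^128 ≡ 361^2 = 130321 ≡ 36 (mod 367)
11^256 ≡ 36^2 = 1296 ≡ 195 (mod 367)
366 = 256 + 64 + 32 + 8 + 4 + 2 in binary powers of 2.
So 11^366 ≡ 195 · 361 · 348 · 53 · 328 · 121 ≡ 1 (mod 367).
Since the result is 1, base 11 gives no evidence that 367 is composite.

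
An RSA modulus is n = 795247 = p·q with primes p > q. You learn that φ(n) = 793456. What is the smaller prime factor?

φ(n) = (p−1)(q−1) = n − (p+q) + 1, so p + q = 795247 − 793456 + 1 = 1792.
p and q are the roots of t² − 1792t + 795247 = 0.
Discriminant: 1792² − 4·795247 = 3211264 − 3180988 = 30276; √30276 = 174.
q = (1792 − 174)/2 = 809, p = (1792 + 174)/2 = 983.
Check: 809 · 983 = 795247.

809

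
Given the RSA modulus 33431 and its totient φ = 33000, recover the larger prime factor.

331

φ(n) = (p−1)(q−1) = n − (p+q) + 1, so p + q = 33431 − 33000 + 1 = 432.
p and q are the roots of t² − 432t + 33431 = 0.
Discriminant: 432² − 4·33431 = 186624 − 133724 = 52900; √52900 = 230.
q = (432 − 230)/2 = 101, p = (432 + 230)/2 = 331.
Check: 101 · 331 = 33431.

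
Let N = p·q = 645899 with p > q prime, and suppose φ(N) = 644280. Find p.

911

φ(n) = (p−1)(q−1) = n − (p+q) + 1, so p + q = 645899 − 644280 + 1 = 1620.
p and q are the roots of t² − 1620t + 645899 = 0.
Discriminant: 1620² − 4·645899 = 2624400 − 2583596 = 40804; √40804 = 202.
q = (1620 − 202)/2 = 709, p = (1620 + 202)/2 = 911.
Check: 709 · 911 = 645899.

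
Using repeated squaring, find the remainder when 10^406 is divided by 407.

232

10^1 ≡ 10 (mod 407)
10^2 ≡ 10^2 = 100 ≡ 100 (mod 407)
10^4 ≡ 100^2 = 10000 ≡ 232 (mod 407)
10^8 ≡ 232^2 = 53824 ≡ 100 (mod 407)
10^16 ≡ 100^2 = 10000 ≡ 232 (mod 407)
10^32 ≡ 232^2 = 53824 ≡ 100 (mod 407)
10^64 ≡ 100^2 = 10000 ≡ 232 (mod 407)
10^128 ≡ 232^2 = 53824 ≡ 100 (mod 407)
10^256 ≡ 100^2 = 10000 ≡ 232 (mod 407)
406 = 256 + 128 + 16 + 4 + 2 in binary powers of 2.
So 10^406 ≡ 232 · 100 · 232 · 232 · 100 ≡ 232 (mod 407).
Since 232 ≠ 1, base 10 is a Fermat witness: 407 is composite.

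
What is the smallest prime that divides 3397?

3397 is odd.
Digit sum 22, not divisible by 3.
Ends in 7: not divisible by 5.
7: 3397 = 7·485 + 2
11: 3397 = 11·308 + 9
13: 3397 = 13·261 + 4
17: 3397 = 17·199 + 14
19: 3397 = 19·178 + 15
23: 3397 = 23·147 + 16
29: 3397 = 29·117 + 4
31: 3397 = 31·109 + 18
37: 3397 = 37·91 + 30
41: 3397 = 41·82 + 35
43: 3397 = 43·79

43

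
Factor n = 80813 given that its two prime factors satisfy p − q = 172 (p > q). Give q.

Since p = q + 172, we have 80813 = q(q + 172), so q² + 172q − 80813 = 0.
Discriminant: 172² + 4·80813 = 29584 + 323252 = 352836; √352836 = 594.
q = (−172 + 594)/2 = 211, and p = q + 172 = 383.
Check: 211 · 383 = 80813.

211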